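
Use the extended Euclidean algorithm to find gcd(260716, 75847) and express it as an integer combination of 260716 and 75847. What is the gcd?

1

Euclidean algorithm:
260716 = 3×75847 + 33175
75847 = 2×33175 + 9497
33175 = 3×9497 + 4684
9497 = 2×4684 + 129
4684 = 36×129 + 40
129 = 3×40 + 9
40 = 4×9 + 4
9 = 2×4 + 1
4 = 4×1 + 0
gcd(260716, 75847) = 1.
Express as a combination:
1 = 9 − 2·4
1 = −2·40 + 9·9
1 = 9·129 − 29·40
1 = −29·4684 + 1053·129
1 = 1053·9497 − 2135·4684
1 = −2135·33175 + 7458·9497
1 = 7458·75847 − 17051·33175
1 = −17051·260716 + 58611·75847
So 1 = (-17051)·260716 + (58611)·75847.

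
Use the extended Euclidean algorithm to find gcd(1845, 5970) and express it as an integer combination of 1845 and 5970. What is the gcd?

15

Euclidean algorithm:
5970 = 3*1845 + 435
1845 = 4*435 + 105
435 = 4*105 + 15
105 = 7*15 + 0
gcd(1845, 5970) = 15.
Working backward:
15 = 435 − 4·105
15 = −4·1845 + 17·435
15 = 17·5970 − 55·1845
So 15 = (17)·5970 + (-55)·1845.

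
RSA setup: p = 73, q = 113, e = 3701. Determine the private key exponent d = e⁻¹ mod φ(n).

φ(n) = (p−1)(q−1) = 72·112 = 8064.
Need d with 3701·d ≡ 1 (mod 8064). Apply the extended Euclidean algorithm:
8064 = 2·3701 + 662
3701 = 5·662 + 391
662 = 1·391 + 271
391 = 1·271 + 120
271 = 2·120 + 31
120 = 3·31 + 27
31 = 1·27 + 4
27 = 6·4 + 3
4 = 1·3 + 1
3 = 3·1 + 0
Back-substitute:
1 = 4 − 3
1 = −27 + 7·4
1 = 7·31 − 8·27
1 = −8·120 + 31·31
1 = 31·271 − 70·120
1 = −70·391 + 101·271
1 = 101·662 − 171·391
1 = −171·3701 + 956·662
1 = 956·8064 − 2083·3701
So 3701·(-2083) ≡ 1 (mod 8064), hence d ≡ -2083 ≡ 5981 (mod 8064).

5981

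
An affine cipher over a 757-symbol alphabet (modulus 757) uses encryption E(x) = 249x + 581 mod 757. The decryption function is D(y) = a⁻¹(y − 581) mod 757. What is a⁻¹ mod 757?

Extended Euclidean algorithm:
757 = 3*249 + 10
249 = 24*10 + 9
10 = 1*9 + 1
9 = 9*1 + 0
Since gcd(249, 757) = 1, back-substitute to write 1 as a combination:
1 = 10 − 9
1 = −249 + 25·10
1 = 25·757 − 76·249
So 249·(-76) ≡ 1 (mod 757), and -76 ≡ 681 (mod 757).

681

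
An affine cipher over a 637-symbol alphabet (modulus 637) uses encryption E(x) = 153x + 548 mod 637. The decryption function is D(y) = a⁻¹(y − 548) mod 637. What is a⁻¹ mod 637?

433

Apply the Euclidean algorithm to 637 and 153:
637 = 4*153 + 25
153 = 6*25 + 3
25 = 8*3 + 1
3 = 3*1 + 0
gcd = 1, so the inverse exists. Back-substitute:
1 = 25 − 8·3
1 = −8·153 + 49·25
1 = 49·637 − 204·153
So 153·(-204) ≡ 1 (mod 637), and -204 ≡ 433 (mod 637).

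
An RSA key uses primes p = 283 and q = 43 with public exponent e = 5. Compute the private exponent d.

2369

φ(n) = (p−1)(q−1) = 282·42 = 11844.
Need d with 5·d ≡ 1 (mod 11844). Apply the extended Euclidean algorithm:
11844 = 2368×5 + 4
5 = 1×4 + 1
4 = 4×1 + 0
Back-substitute:
1 = 5 − 4
1 = −11844 + 2369·5
So 5·2369 ≡ 1 (mod 11844), hence d = 2369.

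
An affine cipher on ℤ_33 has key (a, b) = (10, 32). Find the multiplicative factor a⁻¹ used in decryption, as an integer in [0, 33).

10

Run Euclid on (33, 10):
33 = 3*10 + 3
10 = 3*3 + 1
3 = 3*1 + 0
Since gcd(10, 33) = 1, back-substitute to write 1 as a combination:
1 = 10 − 3·3
1 = −3·33 + 10·10
So 10·10 ≡ 1 (mod 33).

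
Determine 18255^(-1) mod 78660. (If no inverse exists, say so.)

no inverse exists

Compute gcd(18255, 78660):
78660 = 4·18255 + 5640
18255 = 3·5640 + 1335
5640 = 4·1335 + 300
1335 = 4·300 + 135
300 = 2·135 + 30
135 = 4·30 + 15
30 = 2·15 + 0
gcd(18255, 78660) = 15 ≠ 1, so 18255 has no multiplicative inverse modulo 78660.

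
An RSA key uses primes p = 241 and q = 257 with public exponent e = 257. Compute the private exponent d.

φ(n) = (p−1)(q−1) = 240·256 = 61440.
Need d with 257·d ≡ 1 (mod 61440). Apply the extended Euclidean algorithm:
61440 = 239*257 + 17
257 = 15*17 + 2
17 = 8*2 + 1
2 = 2*1 + 0
Back-substitute:
1 = 17 − 8·2
1 = −8·257 + 121·17
1 = 121·61440 − 28927·257
So 257·(-28927) ≡ 1 (mod 61440), hence d ≡ -28927 ≡ 32513 (mod 61440).

32513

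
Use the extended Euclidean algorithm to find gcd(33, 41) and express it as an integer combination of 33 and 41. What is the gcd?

Repeated division:
41 = 1*33 + 8
33 = 4*8 + 1
8 = 8*1 + 0
gcd(33, 41) = 1.
Express as a combination:
1 = 33 − 4·8
1 = −4·41 + 5·33
So 1 = (-4)·41 + (5)·33.

1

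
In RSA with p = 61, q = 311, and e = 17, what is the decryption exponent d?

8753

φ(n) = (p−1)(q−1) = 60·310 = 18600.
Need d with 17·d ≡ 1 (mod 18600). Apply the extended Euclidean algorithm:
18600 = 1094*17 + 2
17 = 8*2 + 1
2 = 2*1 + 0
Back-substitute:
1 = 17 − 8·2
1 = −8·18600 + 8753·17
So 17·8753 ≡ 1 (mod 18600), hence d = 8753.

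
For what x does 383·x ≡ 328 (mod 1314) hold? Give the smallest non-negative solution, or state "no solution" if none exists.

440

First find gcd(383, 1314):
1314 = 3×383 + 165
383 = 2×165 + 53
165 = 3×53 + 6
53 = 8×6 + 5
6 = 1×5 + 1
5 = 5×1 + 0
gcd = 1, so a unique solution mod 1314 exists.
Back-substitute for the Bézout coefficients:
1 = 6 − 5
1 = −53 + 9·6
1 = 9·165 − 28·53
1 = −28·383 + 65·165
1 = 65·1314 − 223·383
So 383·(-223) ≡ 1 (mod 1314), giving 383⁻¹ ≡ 1091.
x ≡ 383⁻¹·328 ≡ 1091·328 ≡ 440 (mod 1314).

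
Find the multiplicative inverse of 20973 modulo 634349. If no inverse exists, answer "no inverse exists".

Apply the Euclidean algorithm to 634349 and 20973:
634349 = 30*20973 + 5159
20973 = 4*5159 + 337
5159 = 15*337 + 104
337 = 3*104 + 25
104 = 4*25 + 4
25 = 6*4 + 1
4 = 4*1 + 0
The gcd is 1. Working backward:
1 = 25 − 6·4
1 = −6·104 + 25·25
1 = 25·337 − 81·104
1 = −81·5159 + 1240·337
1 = 1240·20973 − 5041·5159
1 = −5041·634349 + 152470·20973
So 20973·152470 ≡ 1 (mod 634349).

152470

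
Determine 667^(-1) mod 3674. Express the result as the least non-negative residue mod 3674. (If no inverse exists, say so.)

1669

gcd(3674, 667) by repeated division:
3674 = 5*667 + 339
667 = 1*339 + 328
339 = 1*328 + 11
328 = 29*11 + 9
11 = 1*9 + 2
9 = 4*2 + 1
2 = 2*1 + 0
The gcd is 1. Working backward:
1 = 9 − 4·2
1 = −4·11 + 5·9
1 = 5·328 − 149·11
1 = −149·339 + 154·328
1 = 154·667 − 303·339
1 = −303·3674 + 1669·667
So 667·1669 ≡ 1 (mod 3674).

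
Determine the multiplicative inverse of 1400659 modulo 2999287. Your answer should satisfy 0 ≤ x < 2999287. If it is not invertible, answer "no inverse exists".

2509554

Apply the Euclidean algorithm to 2999287 and 1400659:
2999287 = 2*1400659 + 197969
1400659 = 7*197969 + 14876
197969 = 13*14876 + 4581
14876 = 3*4581 + 1133
4581 = 4*1133 + 49
1133 = 23*49 + 6
49 = 8*6 + 1
6 = 6*1 + 0
The gcd is 1. Working backward:
1 = 49 − 8·6
1 = −8·1133 + 185·49
1 = 185·4581 − 748·1133
1 = −748·14876 + 2429·4581
1 = 2429·197969 − 32325·14876
1 = −32325·1400659 + 228704·197969
1 = 228704·2999287 − 489733·1400659
Thus 1400659·(-489733) ≡ 1 (mod 2999287); reducing, -489733 mod 2999287 = 2509554.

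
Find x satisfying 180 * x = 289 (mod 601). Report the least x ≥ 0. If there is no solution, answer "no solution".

439

First find gcd(180, 601):
601 = 3·180 + 61
180 = 2·61 + 58
61 = 1·58 + 3
58 = 19·3 + 1
3 = 3·1 + 0
gcd = 1, so a unique solution mod 601 exists.
Back-substitute for the Bézout coefficients:
1 = 58 − 19·3
1 = −19·61 + 20·58
1 = 20·180 − 59·61
1 = −59·601 + 197·180
So 180·(197) ≡ 1 (mod 601), giving 180⁻¹ ≡ 197.
x ≡ 180⁻¹·289 ≡ 197·289 ≡ 439 (mod 601).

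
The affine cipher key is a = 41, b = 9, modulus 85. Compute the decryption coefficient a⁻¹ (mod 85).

56

Apply the Euclidean algorithm to 85 and 41:
85 = 2·41 + 3
41 = 13·3 + 2
3 = 1·2 + 1
2 = 2·1 + 0
The gcd is 1. Working backward:
1 = 3 − 2
1 = −41 + 14·3
1 = 14·85 − 29·41
Thus 41·(-29) ≡ 1 (mod 85); reducing, -29 mod 85 = 56.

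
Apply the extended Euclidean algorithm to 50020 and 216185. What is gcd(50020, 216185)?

5

Euclidean algorithm:
216185 = 4·50020 + 16105
50020 = 3·16105 + 1705
16105 = 9·1705 + 760
1705 = 2·760 + 185
760 = 4·185 + 20
185 = 9·20 + 5
20 = 4·5 + 0
gcd(50020, 216185) = 5.
Back-substituting:
5 = 185 − 9·20
5 = −9·760 + 37·185
5 = 37·1705 − 83·760
5 = −83·16105 + 784·1705
5 = 784·50020 − 2435·16105
5 = −2435·216185 + 10524·50020
So 5 = (-2435)·216185 + (10524)·50020.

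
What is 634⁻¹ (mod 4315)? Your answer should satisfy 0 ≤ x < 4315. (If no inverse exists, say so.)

3859

Run Euclid on (4315, 634):
4315 = 6*634 + 511
634 = 1*511 + 123
511 = 4*123 + 19
123 = 6*19 + 9
19 = 2*9 + 1
9 = 9*1 + 0
Since gcd(634, 4315) = 1, back-substitute to write 1 as a combination:
1 = 19 − 2·9
1 = −2·123 + 13·19
1 = 13·511 − 54·123
1 = −54·634 + 67·511
1 = 67·4315 − 456·634
Thus 634·(-456) ≡ 1 (mod 4315); reducing, -456 mod 4315 = 3859.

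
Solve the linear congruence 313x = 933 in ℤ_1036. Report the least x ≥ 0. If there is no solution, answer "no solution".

377

First find gcd(313, 1036):
1036 = 3×313 + 97
313 = 3×97 + 22
97 = 4×22 + 9
22 = 2×9 + 4
9 = 2×4 + 1
4 = 4×1 + 0
gcd = 1, so a unique solution mod 1036 exists.
Back-substitute for the Bézout coefficients:
1 = 9 − 2·4
1 = −2·22 + 5·9
1 = 5·97 − 22·22
1 = −22·313 + 71·97
1 = 71·1036 − 235·313
So 313·(-235) ≡ 1 (mod 1036), giving 313⁻¹ ≡ 801.
x ≡ 313⁻¹·933 ≡ 801·933 ≡ 377 (mod 1036).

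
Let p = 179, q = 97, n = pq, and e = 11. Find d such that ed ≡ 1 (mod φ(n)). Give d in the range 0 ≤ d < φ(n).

φ(n) = (p−1)(q−1) = 178·96 = 17088.
Need d with 11·d ≡ 1 (mod 17088). Apply the extended Euclidean algorithm:
17088 = 1553×11 + 5
11 = 2×5 + 1
5 = 5×1 + 0
Back-substitute:
1 = 11 − 2·5
1 = −2·17088 + 3107·11
So 11·3107 ≡ 1 (mod 17088), hence d = 3107.

3107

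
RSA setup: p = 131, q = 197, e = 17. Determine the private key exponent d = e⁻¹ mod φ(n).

8993

φ(n) = (p−1)(q−1) = 130·196 = 25480.
Need d with 17·d ≡ 1 (mod 25480). Apply the extended Euclidean algorithm:
25480 = 1498×17 + 14
17 = 1×14 + 3
14 = 4×3 + 2
3 = 1×2 + 1
2 = 2×1 + 0
Back-substitute:
1 = 3 − 2
1 = −14 + 5·3
1 = 5·17 − 6·14
1 = −6·25480 + 8993·17
So 17·8993 ≡ 1 (mod 25480), hence d = 8993.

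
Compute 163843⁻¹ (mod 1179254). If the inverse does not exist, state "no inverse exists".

Apply the Euclidean algorithm to 1179254 and 163843:
1179254 = 7×163843 + 32353
163843 = 5×32353 + 2078
32353 = 15×2078 + 1183
2078 = 1×1183 + 895
1183 = 1×895 + 288
895 = 3×288 + 31
288 = 9×31 + 9
31 = 3×9 + 4
9 = 2×4 + 1
4 = 4×1 + 0
Since gcd(163843, 1179254) = 1, back-substitute to write 1 as a combination:
1 = 9 − 2·4
1 = −2·31 + 7·9
1 = 7·288 − 65·31
1 = −65·895 + 202·288
1 = 202·1183 − 267·895
1 = −267·2078 + 469·1183
1 = 469·32353 − 7302·2078
1 = −7302·163843 + 36979·32353
1 = 36979·1179254 − 266155·163843
So 163843·(-266155) ≡ 1 (mod 1179254), and -266155 ≡ 913099 (mod 1179254).

913099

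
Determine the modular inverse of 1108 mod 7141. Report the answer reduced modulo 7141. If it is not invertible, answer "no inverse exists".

Run Euclid on (7141, 1108):
7141 = 6*1108 + 493
1108 = 2*493 + 122
493 = 4*122 + 5
122 = 24*5 + 2
5 = 2*2 + 1
2 = 2*1 + 0
The gcd is 1. Working backward:
1 = 5 − 2·2
1 = −2·122 + 49·5
1 = 49·493 − 198·122
1 = −198·1108 + 445·493
1 = 445·7141 − 2868·1108
Thus 1108·(-2868) ≡ 1 (mod 7141); reducing, -2868 mod 7141 = 4273.

4273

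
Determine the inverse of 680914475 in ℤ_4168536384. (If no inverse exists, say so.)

3199412291

Apply the Euclidean algorithm to 4168536384 and 680914475:
4168536384 = 6·680914475 + 83049534
680914475 = 8·83049534 + 16518203
83049534 = 5·16518203 + 458519
16518203 = 36·458519 + 11519
458519 = 39·11519 + 9278
11519 = 1·9278 + 2241
9278 = 4·2241 + 314
2241 = 7·314 + 43
314 = 7·43 + 13
43 = 3·13 + 4
13 = 3·4 + 1
4 = 4·1 + 0
Since gcd(680914475, 4168536384) = 1, back-substitute to write 1 as a combination:
1 = 13 − 3·4
1 = −3·43 + 10·13
1 = 10·314 − 73·43
1 = −73·2241 + 521·314
1 = 521·9278 − 2157·2241
1 = −2157·11519 + 2678·9278
1 = 2678·458519 − 106599·11519
1 = −106599·16518203 + 3840242·458519
1 = 3840242·83049534 − 19307809·16518203
1 = −19307809·680914475 + 158302714·83049534
1 = 158302714·4168536384 − 969124093·680914475
Thus 680914475·(-969124093) ≡ 1 (mod 4168536384); reducing, -969124093 mod 4168536384 = 3199412291.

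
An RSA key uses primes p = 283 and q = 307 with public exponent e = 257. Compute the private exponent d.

10073

φ(n) = (p−1)(q−1) = 282·306 = 86292.
Need d with 257·d ≡ 1 (mod 86292). Apply the extended Euclidean algorithm:
86292 = 335×257 + 197
257 = 1×197 + 60
197 = 3×60 + 17
60 = 3×17 + 9
17 = 1×9 + 8
9 = 1×8 + 1
8 = 8×1 + 0
Back-substitute:
1 = 9 − 8
1 = −17 + 2·9
1 = 2·60 − 7·17
1 = −7·197 + 23·60
1 = 23·257 − 30·197
1 = −30·86292 + 10073·257
So 257·10073 ≡ 1 (mod 86292), hence d = 10073.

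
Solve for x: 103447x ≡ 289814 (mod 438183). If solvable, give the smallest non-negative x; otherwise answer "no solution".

First find gcd(103447, 438183):
438183 = 4*103447 + 24395
103447 = 4*24395 + 5867
24395 = 4*5867 + 927
5867 = 6*927 + 305
927 = 3*305 + 12
305 = 25*12 + 5
12 = 2*5 + 2
5 = 2*2 + 1
2 = 2*1 + 0
gcd = 1, so a unique solution mod 438183 exists.
Back-substitute for the Bézout coefficients:
1 = 5 − 2·2
1 = −2·12 + 5·5
1 = 5·305 − 127·12
1 = −127·927 + 386·305
1 = 386·5867 − 2443·927
1 = −2443·24395 + 10158·5867
1 = 10158·103447 − 43075·24395
1 = −43075·438183 + 182458·103447
So 103447·(182458) ≡ 1 (mod 438183), giving 103447⁻¹ ≡ 182458.
x ≡ 103447⁻¹·289814 ≡ 182458·289814 ≡ 272921 (mod 438183).

272921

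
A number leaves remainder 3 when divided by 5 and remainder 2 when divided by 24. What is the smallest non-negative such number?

98

Write x = 3 + 5·k. Then 5·k ≡ 2 − 3 ≡ 23 (mod 24).
Need 5⁻¹ mod 24. Extended Euclid on (24, 5):
24 = 4·5 + 4
5 = 1·4 + 1
4 = 4·1 + 0
Back-substitute:
1 = 5 − 4
1 = −24 + 5·5
5⁻¹ ≡ 5 (mod 24), so k ≡ 5·23 ≡ 19 (mod 24).
x = 3 + 5·19 = 98.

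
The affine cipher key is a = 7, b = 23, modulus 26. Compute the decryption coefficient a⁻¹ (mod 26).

15

Extended Euclidean algorithm:
26 = 3*7 + 5
7 = 1*5 + 2
5 = 2*2 + 1
2 = 2*1 + 0
Since gcd(7, 26) = 1, back-substitute to write 1 as a combination:
1 = 5 − 2·2
1 = −2·7 + 3·5
1 = 3·26 − 11·7
So 7·(-11) ≡ 1 (mod 26), and -11 ≡ 15 (mod 26).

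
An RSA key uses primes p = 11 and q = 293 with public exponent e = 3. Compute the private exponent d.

1947

φ(n) = (p−1)(q−1) = 10·292 = 2920.
Need d with 3·d ≡ 1 (mod 2920). Apply the extended Euclidean algorithm:
2920 = 973·3 + 1
3 = 3·1 + 0
Back-substitute:
1 = 2920 − 973·3
So 3·(-973) ≡ 1 (mod 2920), hence d ≡ -973 ≡ 1947 (mod 2920).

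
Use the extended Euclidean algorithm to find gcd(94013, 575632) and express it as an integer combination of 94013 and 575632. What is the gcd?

Euclidean algorithm:
575632 = 6*94013 + 11554
94013 = 8*11554 + 1581
11554 = 7*1581 + 487
1581 = 3*487 + 120
487 = 4*120 + 7
120 = 17*7 + 1
7 = 7*1 + 0
gcd(94013, 575632) = 1.
Express as a combination:
1 = 120 − 17·7
1 = −17·487 + 69·120
1 = 69·1581 − 224·487
1 = −224·11554 + 1637·1581
1 = 1637·94013 − 13320·11554
1 = −13320·575632 + 81557·94013
So 1 = (-13320)·575632 + (81557)·94013.

1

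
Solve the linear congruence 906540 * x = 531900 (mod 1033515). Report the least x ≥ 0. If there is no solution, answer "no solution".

First find gcd(906540, 1033515):
1033515 = 1*906540 + 126975
906540 = 7*126975 + 17715
126975 = 7*17715 + 2970
17715 = 5*2970 + 2865
2970 = 1*2865 + 105
2865 = 27*105 + 30
105 = 3*30 + 15
30 = 2*15 + 0
gcd = 15 and 15 | 531900, so solutions exist. Divide through by 15: 60436x ≡ 35460 (mod 68901).
Now find 60436⁻¹ mod 68901:
68901 = 1*60436 + 8465
60436 = 7*8465 + 1181
8465 = 7*1181 + 198
1181 = 5*198 + 191
198 = 1*191 + 7
191 = 27*7 + 2
7 = 3*2 + 1
2 = 2*1 + 0
Back-substitute:
1 = 7 − 3·2
1 = −3·191 + 82·7
1 = 82·198 − 85·191
1 = −85·1181 + 507·198
1 = 507·8465 − 3634·1181
1 = −3634·60436 + 25945·8465
1 = 25945·68901 − 29579·60436
So 60436·(-29579) ≡ 1 (mod 68901), i.e. 60436⁻¹ ≡ 39322.
Then x ≡ 39322·35460 ≡ 8583 (mod 68901); the smallest non-negative solution is x = 8583.

8583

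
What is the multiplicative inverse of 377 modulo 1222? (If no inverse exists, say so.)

no inverse exists

Compute gcd(377, 1222):
1222 = 3×377 + 91
377 = 4×91 + 13
91 = 7×13 + 0
Since gcd = 13 > 1, 377 is not a unit mod 1222.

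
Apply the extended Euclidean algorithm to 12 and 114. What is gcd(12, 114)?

6

Euclidean algorithm:
114 = 9·12 + 6
12 = 2·6 + 0
gcd(12, 114) = 6.
Working backward:
6 = 114 − 9·12
So 6 = (1)·114 + (-9)·12.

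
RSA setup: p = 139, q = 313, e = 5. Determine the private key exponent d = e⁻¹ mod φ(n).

34445

φ(n) = (p−1)(q−1) = 138·312 = 43056.
Need d with 5·d ≡ 1 (mod 43056). Apply the extended Euclidean algorithm:
43056 = 8611×5 + 1
5 = 5×1 + 0
Back-substitute:
1 = 43056 − 8611·5
So 5·(-8611) ≡ 1 (mod 43056), hence d ≡ -8611 ≡ 34445 (mod 43056).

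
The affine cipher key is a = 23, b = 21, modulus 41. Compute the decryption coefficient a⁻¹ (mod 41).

gcd(41, 23) by repeated division:
41 = 1·23 + 18
23 = 1·18 + 5
18 = 3·5 + 3
5 = 1·3 + 2
3 = 1·2 + 1
2 = 2·1 + 0
gcd = 1, so the inverse exists. Back-substitute:
1 = 3 − 2
1 = −5 + 2·3
1 = 2·18 − 7·5
1 = −7·23 + 9·18
1 = 9·41 − 16·23
So 23·(-16) ≡ 1 (mod 41), and -16 ≡ 25 (mod 41).

25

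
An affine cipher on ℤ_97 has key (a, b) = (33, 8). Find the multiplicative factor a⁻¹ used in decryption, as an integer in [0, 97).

50

gcd(97, 33) by repeated division:
97 = 2·33 + 31
33 = 1·31 + 2
31 = 15·2 + 1
2 = 2·1 + 0
Since gcd(33, 97) = 1, back-substitute to write 1 as a combination:
1 = 31 − 15·2
1 = −15·33 + 16·31
1 = 16·97 − 47·33
Hence 33⁻¹ ≡ -47 ≡ 50 (mod 97).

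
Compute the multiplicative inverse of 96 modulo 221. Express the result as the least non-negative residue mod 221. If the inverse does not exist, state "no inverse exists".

Run Euclid on (221, 96):
221 = 2×96 + 29
96 = 3×29 + 9
29 = 3×9 + 2
9 = 4×2 + 1
2 = 2×1 + 0
The gcd is 1. Working backward:
1 = 9 − 4·2
1 = −4·29 + 13·9
1 = 13·96 − 43·29
1 = −43·221 + 99·96
So 96·99 ≡ 1 (mod 221).

99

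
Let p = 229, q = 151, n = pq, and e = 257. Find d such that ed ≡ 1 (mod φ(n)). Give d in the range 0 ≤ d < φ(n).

3593

φ(n) = (p−1)(q−1) = 228·150 = 34200.
Need d with 257·d ≡ 1 (mod 34200). Apply the extended Euclidean algorithm:
34200 = 133·257 + 19
257 = 13·19 + 10
19 = 1·10 + 9
10 = 1·9 + 1
9 = 9·1 + 0
Back-substitute:
1 = 10 − 9
1 = −19 + 2·10
1 = 2·257 − 27·19
1 = −27·34200 + 3593·257
So 257·3593 ≡ 1 (mod 34200), hence d = 3593.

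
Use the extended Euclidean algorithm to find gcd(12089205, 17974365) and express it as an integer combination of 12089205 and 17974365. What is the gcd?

15

Repeated division:
17974365 = 1·12089205 + 5885160
12089205 = 2·5885160 + 318885
5885160 = 18·318885 + 145230
318885 = 2·145230 + 28425
145230 = 5·28425 + 3105
28425 = 9·3105 + 480
3105 = 6·480 + 225
480 = 2·225 + 30
225 = 7·30 + 15
30 = 2·15 + 0
gcd(12089205, 17974365) = 15.
Back-substituting:
15 = 225 − 7·30
15 = −7·480 + 15·225
15 = 15·3105 − 97·480
15 = −97·28425 + 888·3105
15 = 888·145230 − 4537·28425
15 = −4537·318885 + 9962·145230
15 = 9962·5885160 − 183853·318885
15 = −183853·12089205 + 377668·5885160
15 = 377668·17974365 − 561521·12089205
So 15 = (377668)·17974365 + (-561521)·12089205.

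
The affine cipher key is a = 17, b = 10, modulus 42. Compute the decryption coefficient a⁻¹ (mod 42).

Run Euclid on (42, 17):
42 = 2×17 + 8
17 = 2×8 + 1
8 = 8×1 + 0
The gcd is 1. Working backward:
1 = 17 − 2·8
1 = −2·42 + 5·17
So 17·5 ≡ 1 (mod 42).

5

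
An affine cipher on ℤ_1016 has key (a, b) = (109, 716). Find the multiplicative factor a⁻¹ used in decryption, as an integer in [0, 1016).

Run Euclid on (1016, 109):
1016 = 9×109 + 35
109 = 3×35 + 4
35 = 8×4 + 3
4 = 1×3 + 1
3 = 3×1 + 0
Since gcd(109, 1016) = 1, back-substitute to write 1 as a combination:
1 = 4 − 3
1 = −35 + 9·4
1 = 9·109 − 28·35
1 = −28·1016 + 261·109
So 109·261 ≡ 1 (mod 1016).

261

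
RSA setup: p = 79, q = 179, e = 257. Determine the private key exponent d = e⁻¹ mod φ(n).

11561

φ(n) = (p−1)(q−1) = 78·178 = 13884.
Need d with 257·d ≡ 1 (mod 13884). Apply the extended Euclidean algorithm:
13884 = 54·257 + 6
257 = 42·6 + 5
6 = 1·5 + 1
5 = 5·1 + 0
Back-substitute:
1 = 6 − 5
1 = −257 + 43·6
1 = 43·13884 − 2323·257
So 257·(-2323) ≡ 1 (mod 13884), hence d ≡ -2323 ≡ 11561 (mod 13884).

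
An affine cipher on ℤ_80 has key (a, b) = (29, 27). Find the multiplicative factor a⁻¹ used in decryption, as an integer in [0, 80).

Apply the Euclidean algorithm to 80 and 29:
80 = 2*29 + 22
29 = 1*22 + 7
22 = 3*7 + 1
7 = 7*1 + 0
Since gcd(29, 80) = 1, back-substitute to write 1 as a combination:
1 = 22 − 3·7
1 = −3·29 + 4·22
1 = 4·80 − 11·29
So 29·(-11) ≡ 1 (mod 80), and -11 ≡ 69 (mod 80).

69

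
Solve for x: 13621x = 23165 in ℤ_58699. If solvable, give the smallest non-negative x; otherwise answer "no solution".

16968

First find gcd(13621, 58699):
58699 = 4*13621 + 4215
13621 = 3*4215 + 976
4215 = 4*976 + 311
976 = 3*311 + 43
311 = 7*43 + 10
43 = 4*10 + 3
10 = 3*3 + 1
3 = 3*1 + 0
gcd = 1, so a unique solution mod 58699 exists.
Back-substitute for the Bézout coefficients:
1 = 10 − 3·3
1 = −3·43 + 13·10
1 = 13·311 − 94·43
1 = −94·976 + 295·311
1 = 295·4215 − 1274·976
1 = −1274·13621 + 4117·4215
1 = 4117·58699 − 17742·13621
So 13621·(-17742) ≡ 1 (mod 58699), giving 13621⁻¹ ≡ 40957.
x ≡ 13621⁻¹·23165 ≡ 40957·23165 ≡ 16968 (mod 58699).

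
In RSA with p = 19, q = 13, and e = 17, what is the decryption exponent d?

φ(n) = (p−1)(q−1) = 18·12 = 216.
Need d with 17·d ≡ 1 (mod 216). Apply the extended Euclidean algorithm:
216 = 12·17 + 12
17 = 1·12 + 5
12 = 2·5 + 2
5 = 2·2 + 1
2 = 2·1 + 0
Back-substitute:
1 = 5 − 2·2
1 = −2·12 + 5·5
1 = 5·17 − 7·12
1 = −7·216 + 89·17
So 17·89 ≡ 1 (mod 216), hence d = 89.

89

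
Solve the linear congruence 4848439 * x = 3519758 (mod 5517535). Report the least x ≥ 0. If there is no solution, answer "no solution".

First find gcd(4848439, 5517535):
5517535 = 1·4848439 + 669096
4848439 = 7·669096 + 164767
669096 = 4·164767 + 10028
164767 = 16·10028 + 4319
10028 = 2·4319 + 1390
4319 = 3·1390 + 149
1390 = 9·149 + 49
149 = 3·49 + 2
49 = 24·2 + 1
2 = 2·1 + 0
gcd = 1, so a unique solution mod 5517535 exists.
Back-substitute for the Bézout coefficients:
1 = 49 − 24·2
1 = −24·149 + 73·49
1 = 73·1390 − 681·149
1 = −681·4319 + 2116·1390
1 = 2116·10028 − 4913·4319
1 = −4913·164767 + 80724·10028
1 = 80724·669096 − 327809·164767
1 = −327809·4848439 + 2375387·669096
1 = 2375387·5517535 − 2703196·4848439
So 4848439·(-2703196) ≡ 1 (mod 5517535), giving 4848439⁻¹ ≡ 2814339.
x ≡ 4848439⁻¹·3519758 ≡ 2814339·3519758 ≡ 1615947 (mod 5517535).

1615947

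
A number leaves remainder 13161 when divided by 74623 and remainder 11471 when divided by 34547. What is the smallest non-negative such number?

2283775453

Write x = 13161 + 74623·k. Then 74623·k ≡ 11471 − 13161 ≡ 32857 (mod 34547).
Need 74623⁻¹ mod 34547. Extended Euclid on (34547, 5529):
34547 = 6*5529 + 1373
5529 = 4*1373 + 37
1373 = 37*37 + 4
37 = 9*4 + 1
4 = 4*1 + 0
Back-substitute:
1 = 37 − 9·4
1 = −9·1373 + 334·37
1 = 334·5529 − 1345·1373
1 = −1345·34547 + 8404·5529
74623⁻¹ ≡ 8404 (mod 34547), so k ≡ 8404·32857 ≡ 30604 (mod 34547).
x = 13161 + 74623·30604 = 2283775453.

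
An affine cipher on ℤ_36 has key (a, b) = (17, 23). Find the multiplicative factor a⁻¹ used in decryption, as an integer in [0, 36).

17

gcd(36, 17) by repeated division:
36 = 2·17 + 2
17 = 8·2 + 1
2 = 2·1 + 0
The gcd is 1. Working backward:
1 = 17 − 8·2
1 = −8·36 + 17·17
So 17·17 ≡ 1 (mod 36).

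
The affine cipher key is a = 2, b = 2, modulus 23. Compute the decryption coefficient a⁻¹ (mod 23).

Run Euclid on (23, 2):
23 = 11*2 + 1
2 = 2*1 + 0
Since gcd(2, 23) = 1, back-substitute to write 1 as a combination:
1 = 23 − 11·2
Thus 2·(-11) ≡ 1 (mod 23); reducing, -11 mod 23 = 12.

12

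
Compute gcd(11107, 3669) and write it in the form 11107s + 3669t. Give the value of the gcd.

1

Repeated division:
11107 = 3×3669 + 100
3669 = 36×100 + 69
100 = 1×69 + 31
69 = 2×31 + 7
31 = 4×7 + 3
7 = 2×3 + 1
3 = 3×1 + 0
gcd(11107, 3669) = 1.
Express as a combination:
1 = 7 − 2·3
1 = −2·31 + 9·7
1 = 9·69 − 20·31
1 = −20·100 + 29·69
1 = 29·3669 − 1064·100
1 = −1064·11107 + 3221·3669
So 1 = (-1064)·11107 + (3221)·3669.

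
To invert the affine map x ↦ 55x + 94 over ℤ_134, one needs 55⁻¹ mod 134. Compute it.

39

Apply the Euclidean algorithm to 134 and 55:
134 = 2·55 + 24
55 = 2·24 + 7
24 = 3·7 + 3
7 = 2·3 + 1
3 = 3·1 + 0
The gcd is 1. Working backward:
1 = 7 − 2·3
1 = −2·24 + 7·7
1 = 7·55 − 16·24
1 = −16·134 + 39·55
So 55·39 ≡ 1 (mod 134).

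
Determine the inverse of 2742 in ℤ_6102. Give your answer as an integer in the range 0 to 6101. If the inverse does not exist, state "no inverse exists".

no inverse exists

Euclidean algorithm on 6102, 2742:
6102 = 2·2742 + 618
2742 = 4·618 + 270
618 = 2·270 + 78
270 = 3·78 + 36
78 = 2·36 + 6
36 = 6·6 + 0
Since gcd = 6 > 1, 2742 is not a unit mod 6102.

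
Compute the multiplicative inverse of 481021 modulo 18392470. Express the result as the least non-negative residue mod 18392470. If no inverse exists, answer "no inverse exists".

Run Euclid on (18392470, 481021):
18392470 = 38*481021 + 113672
481021 = 4*113672 + 26333
113672 = 4*26333 + 8340
26333 = 3*8340 + 1313
8340 = 6*1313 + 462
1313 = 2*462 + 389
462 = 1*389 + 73
389 = 5*73 + 24
73 = 3*24 + 1
24 = 24*1 + 0
Since gcd(481021, 18392470) = 1, back-substitute to write 1 as a combination:
1 = 73 − 3·24
1 = −3·389 + 16·73
1 = 16·462 − 19·389
1 = −19·1313 + 54·462
1 = 54·8340 − 343·1313
1 = −343·26333 + 1083·8340
1 = 1083·113672 − 4675·26333
1 = −4675·481021 + 19783·113672
1 = 19783·18392470 − 756429·481021
So 481021·(-756429) ≡ 1 (mod 18392470), and -756429 ≡ 17636041 (mod 18392470).

17636041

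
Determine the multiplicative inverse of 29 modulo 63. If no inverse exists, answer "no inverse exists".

Extended Euclidean algorithm:
63 = 2·29 + 5
29 = 5·5 + 4
5 = 1·4 + 1
4 = 4·1 + 0
The gcd is 1. Working backward:
1 = 5 − 4
1 = −29 + 6·5
1 = 6·63 − 13·29
So 29·(-13) ≡ 1 (mod 63), and -13 ≡ 50 (mod 63).

50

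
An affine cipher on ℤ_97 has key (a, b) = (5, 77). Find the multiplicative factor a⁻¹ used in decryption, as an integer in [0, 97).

gcd(97, 5) by repeated division:
97 = 19·5 + 2
5 = 2·2 + 1
2 = 2·1 + 0
Since gcd(5, 97) = 1, back-substitute to write 1 as a combination:
1 = 5 − 2·2
1 = −2·97 + 39·5
So 5·39 ≡ 1 (mod 97).

39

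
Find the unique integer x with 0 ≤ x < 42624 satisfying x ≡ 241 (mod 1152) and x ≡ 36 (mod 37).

38257

Write x = 241 + 1152·k. Then 1152·k ≡ 36 − 241 ≡ 17 (mod 37).
Need 1152⁻¹ mod 37. Extended Euclid on (37, 5):
37 = 7·5 + 2
5 = 2·2 + 1
2 = 2·1 + 0
Back-substitute:
1 = 5 − 2·2
1 = −2·37 + 15·5
1152⁻¹ ≡ 15 (mod 37), so k ≡ 15·17 ≡ 33 (mod 37).
x = 241 + 1152·33 = 38257.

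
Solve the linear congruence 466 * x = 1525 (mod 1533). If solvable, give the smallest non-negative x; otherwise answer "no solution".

250

First find gcd(466, 1533):
1533 = 3·466 + 135
466 = 3·135 + 61
135 = 2·61 + 13
61 = 4·13 + 9
13 = 1·9 + 4
9 = 2·4 + 1
4 = 4·1 + 0
gcd = 1, so a unique solution mod 1533 exists.
Back-substitute for the Bézout coefficients:
1 = 9 − 2·4
1 = −2·13 + 3·9
1 = 3·61 − 14·13
1 = −14·135 + 31·61
1 = 31·466 − 107·135
1 = −107·1533 + 352·466
So 466·(352) ≡ 1 (mod 1533), giving 466⁻¹ ≡ 352.
x ≡ 466⁻¹·1525 ≡ 352·1525 ≡ 250 (mod 1533).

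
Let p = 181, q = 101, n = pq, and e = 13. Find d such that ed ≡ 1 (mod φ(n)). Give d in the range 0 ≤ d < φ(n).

11077

φ(n) = (p−1)(q−1) = 180·100 = 18000.
Need d with 13·d ≡ 1 (mod 18000). Apply the extended Euclidean algorithm:
18000 = 1384*13 + 8
13 = 1*8 + 5
8 = 1*5 + 3
5 = 1*3 + 2
3 = 1*2 + 1
2 = 2*1 + 0
Back-substitute:
1 = 3 − 2
1 = −5 + 2·3
1 = 2·8 − 3·5
1 = −3·13 + 5·8
1 = 5·18000 − 6923·13
So 13·(-6923) ≡ 1 (mod 18000), hence d ≡ -6923 ≡ 11077 (mod 18000).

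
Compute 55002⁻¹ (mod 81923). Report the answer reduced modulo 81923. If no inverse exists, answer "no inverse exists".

Apply the Euclidean algorithm to 81923 and 55002:
81923 = 1*55002 + 26921
55002 = 2*26921 + 1160
26921 = 23*1160 + 241
1160 = 4*241 + 196
241 = 1*196 + 45
196 = 4*45 + 16
45 = 2*16 + 13
16 = 1*13 + 3
13 = 4*3 + 1
3 = 3*1 + 0
The gcd is 1. Working backward:
1 = 13 − 4·3
1 = −4·16 + 5·13
1 = 5·45 − 14·16
1 = −14·196 + 61·45
1 = 61·241 − 75·196
1 = −75·1160 + 361·241
1 = 361·26921 − 8378·1160
1 = −8378·55002 + 17117·26921
1 = 17117·81923 − 25495·55002
So 55002·(-25495) ≡ 1 (mod 81923), and -25495 ≡ 56428 (mod 81923).

56428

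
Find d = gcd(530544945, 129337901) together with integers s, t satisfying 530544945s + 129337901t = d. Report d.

7

Euclidean algorithm:
530544945 = 4·129337901 + 13193341
129337901 = 9·13193341 + 10597832
13193341 = 1·10597832 + 2595509
10597832 = 4·2595509 + 215796
2595509 = 12·215796 + 5957
215796 = 36·5957 + 1344
5957 = 4·1344 + 581
1344 = 2·581 + 182
581 = 3·182 + 35
182 = 5·35 + 7
35 = 5·7 + 0
gcd(530544945, 129337901) = 7.
Express as a combination:
7 = 182 − 5·35
7 = −5·581 + 16·182
7 = 16·1344 − 37·581
7 = −37·5957 + 164·1344
7 = 164·215796 − 5941·5957
7 = −5941·2595509 + 71456·215796
7 = 71456·10597832 − 291765·2595509
7 = −291765·13193341 + 363221·10597832
7 = 363221·129337901 − 3560754·13193341
7 = −3560754·530544945 + 14606237·129337901
So 7 = (-3560754)·530544945 + (14606237)·129337901.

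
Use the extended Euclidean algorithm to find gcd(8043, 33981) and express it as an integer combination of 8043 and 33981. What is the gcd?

3

Repeated division:
33981 = 4·8043 + 1809
8043 = 4·1809 + 807
1809 = 2·807 + 195
807 = 4·195 + 27
195 = 7·27 + 6
27 = 4·6 + 3
6 = 2·3 + 0
gcd(8043, 33981) = 3.
Express as a combination:
3 = 27 − 4·6
3 = −4·195 + 29·27
3 = 29·807 − 120·195
3 = −120·1809 + 269·807
3 = 269·8043 − 1196·1809
3 = −1196·33981 + 5053·8043
So 3 = (-1196)·33981 + (5053)·8043.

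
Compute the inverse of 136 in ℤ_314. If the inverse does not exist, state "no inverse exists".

no inverse exists

Compute gcd(136, 314):
314 = 2·136 + 42
136 = 3·42 + 10
42 = 4·10 + 2
10 = 5·2 + 0
Since gcd = 2 > 1, 136 is not a unit mod 314.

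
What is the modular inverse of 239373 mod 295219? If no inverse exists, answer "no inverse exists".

Apply the Euclidean algorithm to 295219 and 239373:
295219 = 1*239373 + 55846
239373 = 4*55846 + 15989
55846 = 3*15989 + 7879
15989 = 2*7879 + 231
7879 = 34*231 + 25
231 = 9*25 + 6
25 = 4*6 + 1
6 = 6*1 + 0
Since gcd(239373, 295219) = 1, back-substitute to write 1 as a combination:
1 = 25 − 4·6
1 = −4·231 + 37·25
1 = 37·7879 − 1262·231
1 = −1262·15989 + 2561·7879
1 = 2561·55846 − 8945·15989
1 = −8945·239373 + 38341·55846
1 = 38341·295219 − 47286·239373
Hence 239373⁻¹ ≡ -47286 ≡ 247933 (mod 295219).

247933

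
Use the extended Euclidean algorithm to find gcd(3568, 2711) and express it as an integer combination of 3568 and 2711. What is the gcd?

Repeated division:
3568 = 1×2711 + 857
2711 = 3×857 + 140
857 = 6×140 + 17
140 = 8×17 + 4
17 = 4×4 + 1
4 = 4×1 + 0
gcd(3568, 2711) = 1.
Back-substituting:
1 = 17 − 4·4
1 = −4·140 + 33·17
1 = 33·857 − 202·140
1 = −202·2711 + 639·857
1 = 639·3568 − 841·2711
So 1 = (639)·3568 + (-841)·2711.

1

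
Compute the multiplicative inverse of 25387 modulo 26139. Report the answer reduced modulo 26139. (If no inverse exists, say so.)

Extended Euclidean algorithm:
26139 = 1*25387 + 752
25387 = 33*752 + 571
752 = 1*571 + 181
571 = 3*181 + 28
181 = 6*28 + 13
28 = 2*13 + 2
13 = 6*2 + 1
2 = 2*1 + 0
Since gcd(25387, 26139) = 1, back-substitute to write 1 as a combination:
1 = 13 − 6·2
1 = −6·28 + 13·13
1 = 13·181 − 84·28
1 = −84·571 + 265·181
1 = 265·752 − 349·571
1 = −349·25387 + 11782·752
1 = 11782·26139 − 12131·25387
Thus 25387·(-12131) ≡ 1 (mod 26139); reducing, -12131 mod 26139 = 14008.

14008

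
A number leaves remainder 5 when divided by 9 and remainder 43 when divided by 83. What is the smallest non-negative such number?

Write x = 5 + 9·k. Then 9·k ≡ 43 − 5 ≡ 38 (mod 83).
Need 9⁻¹ mod 83. Extended Euclid on (83, 9):
83 = 9×9 + 2
9 = 4×2 + 1
2 = 2×1 + 0
Back-substitute:
1 = 9 − 4·2
1 = −4·83 + 37·9
9⁻¹ ≡ 37 (mod 83), so k ≡ 37·38 ≡ 78 (mod 83).
x = 5 + 9·78 = 707.

707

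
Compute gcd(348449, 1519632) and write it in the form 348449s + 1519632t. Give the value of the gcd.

Repeated division:
1519632 = 4·348449 + 125836
348449 = 2·125836 + 96777
125836 = 1·96777 + 29059
96777 = 3·29059 + 9600
29059 = 3·9600 + 259
9600 = 37·259 + 17
259 = 15·17 + 4
17 = 4·4 + 1
4 = 4·1 + 0
gcd(348449, 1519632) = 1.
Back-substituting:
1 = 17 − 4·4
1 = −4·259 + 61·17
1 = 61·9600 − 2261·259
1 = −2261·29059 + 6844·9600
1 = 6844·96777 − 22793·29059
1 = −22793·125836 + 29637·96777
1 = 29637·348449 − 82067·125836
1 = −82067·1519632 + 357905·348449
So 1 = (-82067)·1519632 + (357905)·348449.

1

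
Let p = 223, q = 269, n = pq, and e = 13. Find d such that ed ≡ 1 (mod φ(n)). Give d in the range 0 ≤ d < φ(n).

36613

φ(n) = (p−1)(q−1) = 222·268 = 59496.
Need d with 13·d ≡ 1 (mod 59496). Apply the extended Euclidean algorithm:
59496 = 4576*13 + 8
13 = 1*8 + 5
8 = 1*5 + 3
5 = 1*3 + 2
3 = 1*2 + 1
2 = 2*1 + 0
Back-substitute:
1 = 3 − 2
1 = −5 + 2·3
1 = 2·8 − 3·5
1 = −3·13 + 5·8
1 = 5·59496 − 22883·13
So 13·(-22883) ≡ 1 (mod 59496), hence d ≡ -22883 ≡ 36613 (mod 59496).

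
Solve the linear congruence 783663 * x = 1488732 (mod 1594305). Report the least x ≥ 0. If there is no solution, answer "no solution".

First find gcd(783663, 1594305):
1594305 = 2*783663 + 26979
783663 = 29*26979 + 1272
26979 = 21*1272 + 267
1272 = 4*267 + 204
267 = 1*204 + 63
204 = 3*63 + 15
63 = 4*15 + 3
15 = 5*3 + 0
gcd = 3 and 3 | 1488732, so solutions exist. Divide through by 3: 261221x ≡ 496244 (mod 531435).
Now find 261221⁻¹ mod 531435:
531435 = 2·261221 + 8993
261221 = 29·8993 + 424
8993 = 21·424 + 89
424 = 4·89 + 68
89 = 1·68 + 21
68 = 3·21 + 5
21 = 4·5 + 1
5 = 5·1 + 0
Back-substitute:
1 = 21 − 4·5
1 = −4·68 + 13·21
1 = 13·89 − 17·68
1 = −17·424 + 81·89
1 = 81·8993 − 1718·424
1 = −1718·261221 + 49903·8993
1 = 49903·531435 − 101524·261221
So 261221·(-101524) ≡ 1 (mod 531435), i.e. 261221⁻¹ ≡ 429911.
Then x ≡ 429911·496244 ≡ 425014 (mod 531435); the smallest non-negative solution is x = 425014.

425014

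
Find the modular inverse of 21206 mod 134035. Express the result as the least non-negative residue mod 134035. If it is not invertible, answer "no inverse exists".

Run Euclid on (134035, 21206):
134035 = 6×21206 + 6799
21206 = 3×6799 + 809
6799 = 8×809 + 327
809 = 2×327 + 155
327 = 2×155 + 17
155 = 9×17 + 2
17 = 8×2 + 1
2 = 2×1 + 0
Since gcd(21206, 134035) = 1, back-substitute to write 1 as a combination:
1 = 17 − 8·2
1 = −8·155 + 73·17
1 = 73·327 − 154·155
1 = −154·809 + 381·327
1 = 381·6799 − 3202·809
1 = −3202·21206 + 9987·6799
1 = 9987·134035 − 63124·21206
So 21206·(-63124) ≡ 1 (mod 134035), and -63124 ≡ 70911 (mod 134035).

70911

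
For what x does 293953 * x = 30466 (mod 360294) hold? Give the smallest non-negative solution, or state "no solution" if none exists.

gcd(293953, 360294):
360294 = 1*293953 + 66341
293953 = 4*66341 + 28589
66341 = 2*28589 + 9163
28589 = 3*9163 + 1100
9163 = 8*1100 + 363
1100 = 3*363 + 11
363 = 33*11 + 0
gcd = 11, but 11 ∤ 30466, so the congruence has no solution.

no solution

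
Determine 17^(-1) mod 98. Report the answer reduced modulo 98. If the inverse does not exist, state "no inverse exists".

gcd(98, 17) by repeated division:
98 = 5·17 + 13
17 = 1·13 + 4
13 = 3·4 + 1
4 = 4·1 + 0
Since gcd(17, 98) = 1, back-substitute to write 1 as a combination:
1 = 13 − 3·4
1 = −3·17 + 4·13
1 = 4·98 − 23·17
Hence 17⁻¹ ≡ -23 ≡ 75 (mod 98).

75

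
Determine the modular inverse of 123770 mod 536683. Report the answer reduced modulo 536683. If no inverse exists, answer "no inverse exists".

74898

Extended Euclidean algorithm:
536683 = 4*123770 + 41603
123770 = 2*41603 + 40564
41603 = 1*40564 + 1039
40564 = 39*1039 + 43
1039 = 24*43 + 7
43 = 6*7 + 1
7 = 7*1 + 0
The gcd is 1. Working backward:
1 = 43 − 6·7
1 = −6·1039 + 145·43
1 = 145·40564 − 5661·1039
1 = −5661·41603 + 5806·40564
1 = 5806·123770 − 17273·41603
1 = −17273·536683 + 74898·123770
So 123770·74898 ≡ 1 (mod 536683).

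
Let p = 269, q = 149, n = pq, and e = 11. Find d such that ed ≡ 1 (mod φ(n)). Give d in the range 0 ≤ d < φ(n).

21635

φ(n) = (p−1)(q−1) = 268·148 = 39664.
Need d with 11·d ≡ 1 (mod 39664). Apply the extended Euclidean algorithm:
39664 = 3605×11 + 9
11 = 1×9 + 2
9 = 4×2 + 1
2 = 2×1 + 0
Back-substitute:
1 = 9 − 4·2
1 = −4·11 + 5·9
1 = 5·39664 − 18029·11
So 11·(-18029) ≡ 1 (mod 39664), hence d ≡ -18029 ≡ 21635 (mod 39664).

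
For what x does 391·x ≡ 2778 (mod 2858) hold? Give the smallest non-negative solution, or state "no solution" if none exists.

First find gcd(391, 2858):
2858 = 7×391 + 121
391 = 3×121 + 28
121 = 4×28 + 9
28 = 3×9 + 1
9 = 9×1 + 0
gcd = 1, so a unique solution mod 2858 exists.
Back-substitute for the Bézout coefficients:
1 = 28 − 3·9
1 = −3·121 + 13·28
1 = 13·391 − 42·121
1 = −42·2858 + 307·391
So 391·(307) ≡ 1 (mod 2858), giving 391⁻¹ ≡ 307.
x ≡ 391⁻¹·2778 ≡ 307·2778 ≡ 1162 (mod 2858).

1162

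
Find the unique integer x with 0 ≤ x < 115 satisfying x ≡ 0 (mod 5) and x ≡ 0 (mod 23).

Write x = 0 + 5·k. Then 5·k ≡ 0 − 0 ≡ 0 (mod 23).
Need 5⁻¹ mod 23. Extended Euclid on (23, 5):
23 = 4*5 + 3
5 = 1*3 + 2
3 = 1*2 + 1
2 = 2*1 + 0
Back-substitute:
1 = 3 − 2
1 = −5 + 2·3
1 = 2·23 − 9·5
5⁻¹ ≡ 14 (mod 23), so k ≡ 14·0 ≡ 0 (mod 23).
x = 0 + 5·0 = 0.

0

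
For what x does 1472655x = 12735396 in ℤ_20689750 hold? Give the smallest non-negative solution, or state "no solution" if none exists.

gcd(1472655, 20689750):
20689750 = 14·1472655 + 72580
1472655 = 20·72580 + 21055
72580 = 3·21055 + 9415
21055 = 2·9415 + 2225
9415 = 4·2225 + 515
2225 = 4·515 + 165
515 = 3·165 + 20
165 = 8·20 + 5
20 = 4·5 + 0
gcd = 5, but 5 ∤ 12735396, so the congruence has no solution.

no solution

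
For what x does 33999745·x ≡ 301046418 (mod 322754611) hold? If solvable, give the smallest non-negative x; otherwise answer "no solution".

161068602

First find gcd(33999745, 322754611):
322754611 = 9·33999745 + 16756906
33999745 = 2·16756906 + 485933
16756906 = 34·485933 + 235184
485933 = 2·235184 + 15565
235184 = 15·15565 + 1709
15565 = 9·1709 + 184
1709 = 9·184 + 53
184 = 3·53 + 25
53 = 2·25 + 3
25 = 8·3 + 1
3 = 3·1 + 0
gcd = 1, so a unique solution mod 322754611 exists.
Back-substitute for the Bézout coefficients:
1 = 25 − 8·3
1 = −8·53 + 17·25
1 = 17·184 − 59·53
1 = −59·1709 + 548·184
1 = 548·15565 − 4991·1709
1 = −4991·235184 + 75413·15565
1 = 75413·485933 − 155817·235184
1 = −155817·16756906 + 5373191·485933
1 = 5373191·33999745 − 10902199·16756906
1 = −10902199·322754611 + 103492982·33999745
So 33999745·(103492982) ≡ 1 (mod 322754611), giving 33999745⁻¹ ≡ 103492982.
x ≡ 33999745⁻¹·301046418 ≡ 103492982·301046418 ≡ 161068602 (mod 322754611).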